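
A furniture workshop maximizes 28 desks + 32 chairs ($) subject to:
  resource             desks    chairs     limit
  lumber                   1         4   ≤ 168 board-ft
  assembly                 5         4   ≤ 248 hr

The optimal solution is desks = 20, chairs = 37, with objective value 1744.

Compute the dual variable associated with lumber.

3

Check each constraint at x*: lumber 168/168 (tight); assembly 248/248 (tight).
Dual feasibility on the basic columns requires 1·y_lumber + 5·y_assembly = 28, 4·y_lumber + 4·y_assembly = 32.
Solving: y_lumber = 3, y_assembly = 5.
Shadow price of lumber = 3.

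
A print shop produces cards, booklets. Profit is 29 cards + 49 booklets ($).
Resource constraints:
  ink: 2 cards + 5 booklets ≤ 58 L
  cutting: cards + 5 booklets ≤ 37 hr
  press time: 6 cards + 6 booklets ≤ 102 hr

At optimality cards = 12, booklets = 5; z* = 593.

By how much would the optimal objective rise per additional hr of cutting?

Binding: cutting and press time. Non-binding: ink (9 unused).
Slack constraints have shadow price 0 (complementary slackness).
From A_Bᵀ y = c: 1·y_cutting + 6·y_press time = 29; 5·y_cutting + 6·y_press time = 49.
This yields shadow prices y_cutting = 5, y_press time = 4.
Shadow price of cutting = 5.

5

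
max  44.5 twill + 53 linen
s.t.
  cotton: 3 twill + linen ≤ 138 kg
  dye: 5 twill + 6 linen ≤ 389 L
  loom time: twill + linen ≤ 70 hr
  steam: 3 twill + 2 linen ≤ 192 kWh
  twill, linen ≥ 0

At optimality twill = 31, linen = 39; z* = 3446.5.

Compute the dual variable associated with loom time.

At the optimum: cotton uses 132 of 138 (slack = 6); dye uses 389 of 389 (binding); loom time uses 70 of 70 (binding); steam uses 171 of 192 (slack = 21).
By complementary slackness, y = 0 for the non-binding constraints.
Dual feasibility on the basic columns requires 5·y_dye + 1·y_loom time = 44.5, 6·y_dye + 1·y_loom time = 53.
Solving: y_dye = 8.5, y_loom time = 2.
Shadow price of loom time = 2.

2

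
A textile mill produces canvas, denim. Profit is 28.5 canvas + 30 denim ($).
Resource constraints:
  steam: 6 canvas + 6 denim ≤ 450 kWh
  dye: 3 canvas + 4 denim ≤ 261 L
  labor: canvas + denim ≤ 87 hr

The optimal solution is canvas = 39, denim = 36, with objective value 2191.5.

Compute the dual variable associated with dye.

1.5

Check each constraint at x*: steam 450/450 (tight); dye 261/261 (tight); labor 75/87 (slack 12).
By complementary slackness, y = 0 for the non-binding constraint.
From A_Bᵀ y = c: 6·y_steam + 3·y_dye = 28.5; 6·y_steam + 4·y_dye = 30.
This yields shadow prices y_steam = 4, y_dye = 1.5.
Shadow price of dye = 1.5.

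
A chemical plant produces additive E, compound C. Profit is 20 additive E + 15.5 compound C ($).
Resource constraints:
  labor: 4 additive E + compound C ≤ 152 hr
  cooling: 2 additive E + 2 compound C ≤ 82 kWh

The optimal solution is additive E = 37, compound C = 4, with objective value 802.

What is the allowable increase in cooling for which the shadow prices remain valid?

Binding constraints: labor, cooling. The basis is B = [[4,1],[2,2]] with det 6.
Per unit increase in cooling, x* moves by d = (-0.1667, 0.6667).
The basis stays optimal until additive E reaches 0; allowable increase = 222 kWh.

222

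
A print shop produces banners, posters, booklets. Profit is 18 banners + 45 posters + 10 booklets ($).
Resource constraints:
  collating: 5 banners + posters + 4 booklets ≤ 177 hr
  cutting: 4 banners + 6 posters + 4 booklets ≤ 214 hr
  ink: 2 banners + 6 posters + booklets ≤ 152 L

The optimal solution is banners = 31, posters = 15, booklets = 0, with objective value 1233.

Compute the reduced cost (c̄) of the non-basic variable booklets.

-2

Check each constraint at x*: collating 170/177 (slack 7); cutting 214/214 (tight); ink 152/152 (tight).
By complementary slackness, y = 0 for the non-binding constraint.
From A_Bᵀ y = c: 4·y_cutting + 2·y_ink = 18; 6·y_cutting + 6·y_ink = 45.
→ y_cutting = 1.5 and y_ink = 6.
Reduced cost of booklets: c₃ − yᵀa₃ = 10 − (1.5·4 + 6·1) = 10 − 12 = -2.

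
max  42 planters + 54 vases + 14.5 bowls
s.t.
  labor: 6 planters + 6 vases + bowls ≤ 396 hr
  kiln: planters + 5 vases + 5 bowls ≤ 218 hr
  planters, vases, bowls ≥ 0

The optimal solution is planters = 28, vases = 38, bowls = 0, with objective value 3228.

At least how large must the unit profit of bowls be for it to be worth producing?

21.5

Both labor and kiln are binding at x*.
From A_Bᵀ y = c: 6·y_labor + 1·y_kiln = 42; 6·y_labor + 5·y_kiln = 54.
Solving: y_labor = 6.5, y_kiln = 3.
bowls enters the basis when its profit ≥ yᵀa₃ = 6.5·1 + 3·5 = 21.5.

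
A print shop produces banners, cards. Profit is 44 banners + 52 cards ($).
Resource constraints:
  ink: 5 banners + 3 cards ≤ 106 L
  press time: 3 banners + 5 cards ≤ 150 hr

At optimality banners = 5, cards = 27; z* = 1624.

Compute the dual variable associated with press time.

8

Check each constraint at x*: ink 106/106 (tight); press time 150/150 (tight).
Dual feasibility on the basic columns requires 5·y_ink + 3·y_press time = 44, 3·y_ink + 5·y_press time = 52.
Solving: y_ink = 4, y_press time = 8.
Shadow price of press time = 8.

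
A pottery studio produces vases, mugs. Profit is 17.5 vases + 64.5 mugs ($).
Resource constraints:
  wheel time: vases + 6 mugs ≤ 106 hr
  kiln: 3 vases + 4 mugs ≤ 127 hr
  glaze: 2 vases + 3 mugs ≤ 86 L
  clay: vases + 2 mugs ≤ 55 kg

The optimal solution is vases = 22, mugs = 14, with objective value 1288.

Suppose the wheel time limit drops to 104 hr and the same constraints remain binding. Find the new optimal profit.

1271

Binding: wheel time and glaze. Non-binding: kiln (5 unused), clay (5 unused).
By complementary slackness, y = 0 for the non-binding constraints.
Dual feasibility on the basic columns requires 1·y_wheel time + 2·y_glaze = 17.5, 6·y_wheel time + 3·y_glaze = 64.5.
This yields shadow prices y_wheel time = 8.5, y_glaze = 4.5.
Δz = y_wheel time·Δb = 8.5 × (-2) = -17, so new z* = 1288 − 17 = 1271.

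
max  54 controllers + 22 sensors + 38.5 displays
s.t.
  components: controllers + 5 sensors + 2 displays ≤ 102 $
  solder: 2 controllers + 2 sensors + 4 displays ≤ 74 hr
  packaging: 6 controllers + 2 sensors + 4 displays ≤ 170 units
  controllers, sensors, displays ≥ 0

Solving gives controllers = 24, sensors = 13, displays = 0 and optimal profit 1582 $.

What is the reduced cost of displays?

-5.5

Binding: solder and packaging. Non-binding: components (13 unused).
Slack constraints have shadow price 0 (complementary slackness).
From A_Bᵀ y = c: 2·y_solder + 6·y_packaging = 54; 2·y_solder + 2·y_packaging = 22.
Solving: y_solder = 3, y_packaging = 8.
Reduced cost of displays: c₃ − yᵀa₃ = 38.5 − (3·4 + 8·4) = 38.5 − 44 = -5.5.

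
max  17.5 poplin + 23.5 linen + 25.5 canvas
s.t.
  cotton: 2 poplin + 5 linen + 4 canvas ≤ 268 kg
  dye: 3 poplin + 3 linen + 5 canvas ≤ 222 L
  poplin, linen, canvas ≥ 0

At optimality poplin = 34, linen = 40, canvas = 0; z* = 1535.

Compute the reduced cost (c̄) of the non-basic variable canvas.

-5

Check each constraint at x*: cotton 268/268 (tight); dye 222/222 (tight).
The binding rows give the dual system: 2·y_cotton + 3·y_dye = 17.5 and 5·y_cotton + 3·y_dye = 23.5.
→ y_cotton = 2 and y_dye = 4.5.
Reduced cost of canvas: c₃ − yᵀa₃ = 25.5 − (2·4 + 4.5·5) = 25.5 − 30.5 = -5.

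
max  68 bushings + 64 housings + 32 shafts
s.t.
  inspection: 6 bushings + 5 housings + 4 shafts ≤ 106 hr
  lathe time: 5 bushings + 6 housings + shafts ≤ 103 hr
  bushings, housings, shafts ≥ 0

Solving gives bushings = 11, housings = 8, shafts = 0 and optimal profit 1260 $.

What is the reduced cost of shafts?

At the optimum: inspection uses 106 of 106 (binding); lathe time uses 103 of 103 (binding).
From A_Bᵀ y = c: 6·y_inspection + 5·y_lathe time = 68; 5·y_inspection + 6·y_lathe time = 64.
→ y_inspection = 8 and y_lathe time = 4.
Reduced cost of shafts: c₃ − yᵀa₃ = 32 − (8·4 + 4·1) = 32 − 36 = -4.

-4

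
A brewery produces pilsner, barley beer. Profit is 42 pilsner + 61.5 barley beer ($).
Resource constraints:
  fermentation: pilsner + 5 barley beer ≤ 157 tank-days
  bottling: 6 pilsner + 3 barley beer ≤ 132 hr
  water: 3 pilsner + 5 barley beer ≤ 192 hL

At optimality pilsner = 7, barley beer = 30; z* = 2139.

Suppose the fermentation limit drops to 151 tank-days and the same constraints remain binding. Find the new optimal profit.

2085

Check each constraint at x*: fermentation 157/157 (tight); bottling 132/132 (tight); water 171/192 (slack 21).
Since water is not tight, its dual is 0.
From A_Bᵀ y = c: 1·y_fermentation + 6·y_bottling = 42; 5·y_fermentation + 3·y_bottling = 61.5.
Solving: y_fermentation = 9, y_bottling = 5.5.
Δz = y_fermentation·Δb = 9 × (-6) = -54, so new z* = 2139 − 54 = 2085.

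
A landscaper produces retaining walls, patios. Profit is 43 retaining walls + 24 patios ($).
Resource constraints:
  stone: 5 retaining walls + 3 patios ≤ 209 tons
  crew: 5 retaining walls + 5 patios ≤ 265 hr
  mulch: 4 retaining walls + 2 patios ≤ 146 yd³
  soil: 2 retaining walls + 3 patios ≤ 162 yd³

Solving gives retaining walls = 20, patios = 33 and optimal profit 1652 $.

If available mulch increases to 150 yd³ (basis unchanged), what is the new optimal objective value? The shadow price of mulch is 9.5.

1690

Δb = 4, so new z* = 1652 + (9.5)·(4) = 1652 + 38 = 1690.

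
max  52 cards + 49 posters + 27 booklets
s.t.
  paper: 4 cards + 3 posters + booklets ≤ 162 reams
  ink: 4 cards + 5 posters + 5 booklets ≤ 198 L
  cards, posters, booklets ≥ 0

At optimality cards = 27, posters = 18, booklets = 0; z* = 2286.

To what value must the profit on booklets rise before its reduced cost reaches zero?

33

Check each constraint at x*: paper 162/162 (tight); ink 198/198 (tight).
Dual feasibility on the basic columns requires 4·y_paper + 4·y_ink = 52, 3·y_paper + 5·y_ink = 49.
→ y_paper = 8 and y_ink = 5.
booklets enters the basis when its profit ≥ yᵀa₃ = 8·1 + 5·5 = 33.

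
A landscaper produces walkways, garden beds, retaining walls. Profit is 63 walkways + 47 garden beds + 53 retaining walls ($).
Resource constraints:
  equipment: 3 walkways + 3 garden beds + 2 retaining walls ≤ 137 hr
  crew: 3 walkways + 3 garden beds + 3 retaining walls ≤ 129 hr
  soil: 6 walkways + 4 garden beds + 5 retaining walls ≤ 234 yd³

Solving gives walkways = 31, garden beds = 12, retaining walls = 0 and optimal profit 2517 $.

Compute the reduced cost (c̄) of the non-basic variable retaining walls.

-2

Check each constraint at x*: equipment 129/137 (slack 8); crew 129/129 (tight); soil 234/234 (tight).
Slack constraints have shadow price 0 (complementary slackness).
The binding rows give the dual system: 3·y_crew + 6·y_soil = 63 and 3·y_crew + 4·y_soil = 47.
→ y_crew = 5 and y_soil = 8.
Reduced cost of retaining walls: c₃ − yᵀa₃ = 53 − (5·3 + 8·5) = 53 − 55 = -2.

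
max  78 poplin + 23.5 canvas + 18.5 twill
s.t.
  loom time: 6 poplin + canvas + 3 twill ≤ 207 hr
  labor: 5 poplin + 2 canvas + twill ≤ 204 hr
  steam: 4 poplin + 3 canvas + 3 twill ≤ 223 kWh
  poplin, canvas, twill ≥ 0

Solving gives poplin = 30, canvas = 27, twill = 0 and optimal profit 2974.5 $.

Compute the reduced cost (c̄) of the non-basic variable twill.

Binding: loom time and labor. Non-binding: steam (22 unused).
By complementary slackness, y = 0 for the non-binding constraint.
From A_Bᵀ y = c: 6·y_loom time + 5·y_labor = 78; 1·y_loom time + 2·y_labor = 23.5.
→ y_loom time = 5.5 and y_labor = 9.
Reduced cost of twill: c₃ − yᵀa₃ = 18.5 − (5.5·3 + 9·1) = 18.5 − 25.5 = -7.

-7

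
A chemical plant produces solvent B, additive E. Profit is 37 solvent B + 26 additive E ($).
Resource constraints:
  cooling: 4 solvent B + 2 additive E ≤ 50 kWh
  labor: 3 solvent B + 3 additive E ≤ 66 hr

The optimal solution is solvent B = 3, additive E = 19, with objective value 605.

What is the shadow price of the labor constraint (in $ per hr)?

Both cooling and labor are binding at x*.
Dual feasibility on the basic columns requires 4·y_cooling + 3·y_labor = 37, 2·y_cooling + 3·y_labor = 26.
Solving: y_cooling = 5.5, y_labor = 5.
Shadow price of labor = 5.

5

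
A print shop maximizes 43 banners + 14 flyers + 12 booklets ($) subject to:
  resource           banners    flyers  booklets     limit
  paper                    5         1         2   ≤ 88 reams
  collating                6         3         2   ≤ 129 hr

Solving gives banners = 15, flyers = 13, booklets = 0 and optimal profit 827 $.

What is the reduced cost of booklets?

Check each constraint at x*: paper 88/88 (tight); collating 129/129 (tight).
From A_Bᵀ y = c: 5·y_paper + 6·y_collating = 43; 1·y_paper + 3·y_collating = 14.
This yields shadow prices y_paper = 5, y_collating = 3.
Reduced cost of booklets: c₃ − yᵀa₃ = 12 − (5·2 + 3·2) = 12 − 16 = -4.

-4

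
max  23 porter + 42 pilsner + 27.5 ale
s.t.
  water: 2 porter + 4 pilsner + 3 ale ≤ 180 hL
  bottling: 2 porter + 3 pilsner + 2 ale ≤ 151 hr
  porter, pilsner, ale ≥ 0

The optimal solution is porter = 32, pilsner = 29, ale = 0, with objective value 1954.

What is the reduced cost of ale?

-3

Check each constraint at x*: water 180/180 (tight); bottling 151/151 (tight).
The binding rows give the dual system: 2·y_water + 2·y_bottling = 23 and 4·y_water + 3·y_bottling = 42.
→ y_water = 7.5 and y_bottling = 4.
Reduced cost of ale: c₃ − yᵀa₃ = 27.5 − (7.5·3 + 4·2) = 27.5 − 30.5 = -3.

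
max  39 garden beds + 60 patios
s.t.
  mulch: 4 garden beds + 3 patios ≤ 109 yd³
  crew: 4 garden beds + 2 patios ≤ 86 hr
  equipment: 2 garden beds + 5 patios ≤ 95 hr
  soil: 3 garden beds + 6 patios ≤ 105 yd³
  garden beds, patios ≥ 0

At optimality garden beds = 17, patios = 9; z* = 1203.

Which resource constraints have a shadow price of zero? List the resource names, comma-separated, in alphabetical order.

mulch: 95/109 (slack 14)
crew: 86/86 (binding)
equipment: 79/95 (slack 16)
soil: 105/105 (binding)
By complementary slackness, a constraint with positive slack has shadow price 0 → equipment, mulch.

equipment, mulch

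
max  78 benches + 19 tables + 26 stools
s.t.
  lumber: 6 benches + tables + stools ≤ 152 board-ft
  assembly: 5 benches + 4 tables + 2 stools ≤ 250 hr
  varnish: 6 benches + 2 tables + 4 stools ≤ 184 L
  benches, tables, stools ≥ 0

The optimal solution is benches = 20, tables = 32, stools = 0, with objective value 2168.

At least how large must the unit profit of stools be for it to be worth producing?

At the optimum: lumber uses 152 of 152 (binding); assembly uses 228 of 250 (slack = 22); varnish uses 184 of 184 (binding).
By complementary slackness, y = 0 for the non-binding constraint.
Dual feasibility on the basic columns requires 6·y_lumber + 6·y_varnish = 78, 1·y_lumber + 2·y_varnish = 19.
This yields shadow prices y_lumber = 7, y_varnish = 6.
stools enters the basis when its profit ≥ yᵀa₃ = 7·1 + 6·4 = 31.

31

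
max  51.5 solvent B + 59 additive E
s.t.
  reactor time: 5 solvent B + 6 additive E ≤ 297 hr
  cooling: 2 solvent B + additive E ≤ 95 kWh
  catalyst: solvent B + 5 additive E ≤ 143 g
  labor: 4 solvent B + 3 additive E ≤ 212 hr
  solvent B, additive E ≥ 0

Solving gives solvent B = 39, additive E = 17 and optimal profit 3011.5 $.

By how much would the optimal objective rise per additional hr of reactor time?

9.5

Check each constraint at x*: reactor time 297/297 (tight); cooling 95/95 (tight); catalyst 124/143 (slack 19); labor 207/212 (slack 5).
Since catalyst, labor are not tight, their duals are 0.
Dual feasibility on the basic columns requires 5·y_reactor time + 2·y_cooling = 51.5, 6·y_reactor time + 1·y_cooling = 59.
This yields shadow prices y_reactor time = 9.5, y_cooling = 2.
Shadow price of reactor time = 9.5.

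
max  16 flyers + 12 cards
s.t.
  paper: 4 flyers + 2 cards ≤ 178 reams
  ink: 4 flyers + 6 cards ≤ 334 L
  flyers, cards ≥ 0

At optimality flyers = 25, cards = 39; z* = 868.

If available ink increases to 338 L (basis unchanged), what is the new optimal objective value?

872

Check each constraint at x*: paper 178/178 (tight); ink 334/334 (tight).
The binding rows give the dual system: 4·y_paper + 4·y_ink = 16 and 2·y_paper + 6·y_ink = 12.
Solving: y_paper = 3, y_ink = 1.
Δz = y_ink·Δb = 1 × (4) = 4, so new z* = 868 + 4 = 872.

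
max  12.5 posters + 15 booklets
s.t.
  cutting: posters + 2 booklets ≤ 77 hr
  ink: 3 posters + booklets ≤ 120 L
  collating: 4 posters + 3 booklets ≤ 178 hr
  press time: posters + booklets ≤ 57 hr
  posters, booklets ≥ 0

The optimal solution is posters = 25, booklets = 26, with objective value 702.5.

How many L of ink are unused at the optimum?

ink used = 3·25 + 1·26 = 101; slack = 120 − 101 = 19.

19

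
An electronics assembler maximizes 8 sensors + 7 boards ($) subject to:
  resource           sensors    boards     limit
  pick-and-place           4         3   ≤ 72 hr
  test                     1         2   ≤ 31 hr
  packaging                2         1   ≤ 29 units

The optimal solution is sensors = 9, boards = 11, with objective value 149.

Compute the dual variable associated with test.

2

Check each constraint at x*: pick-and-place 69/72 (slack 3); test 31/31 (tight); packaging 29/29 (tight).
Since pick-and-place is not tight, its dual is 0.
The binding rows give the dual system: 1·y_test + 2·y_packaging = 8 and 2·y_test + 1·y_packaging = 7.
This yields shadow prices y_test = 2, y_packaging = 3.
Shadow price of test = 2.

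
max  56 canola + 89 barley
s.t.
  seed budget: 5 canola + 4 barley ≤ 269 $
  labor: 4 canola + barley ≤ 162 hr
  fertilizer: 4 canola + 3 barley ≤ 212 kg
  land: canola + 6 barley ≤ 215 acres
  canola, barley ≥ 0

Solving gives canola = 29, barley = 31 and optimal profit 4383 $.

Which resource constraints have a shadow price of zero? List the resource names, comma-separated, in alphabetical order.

fertilizer, labor

seed budget: 269/269 (binding)
labor: 147/162 (slack 15)
fertilizer: 209/212 (slack 3)
land: 215/215 (binding)
By complementary slackness, a constraint with positive slack has shadow price 0 → fertilizer, labor.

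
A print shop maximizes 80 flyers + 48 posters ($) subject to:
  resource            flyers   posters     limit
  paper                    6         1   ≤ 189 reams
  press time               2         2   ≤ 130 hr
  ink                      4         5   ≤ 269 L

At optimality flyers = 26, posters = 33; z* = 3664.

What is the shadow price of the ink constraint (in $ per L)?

At the optimum: paper uses 189 of 189 (binding); press time uses 118 of 130 (slack = 12); ink uses 269 of 269 (binding).
By complementary slackness, y = 0 for the non-binding constraint.
From A_Bᵀ y = c: 6·y_paper + 4·y_ink = 80; 1·y_paper + 5·y_ink = 48.
This yields shadow prices y_paper = 8, y_ink = 8.
Shadow price of ink = 8.

8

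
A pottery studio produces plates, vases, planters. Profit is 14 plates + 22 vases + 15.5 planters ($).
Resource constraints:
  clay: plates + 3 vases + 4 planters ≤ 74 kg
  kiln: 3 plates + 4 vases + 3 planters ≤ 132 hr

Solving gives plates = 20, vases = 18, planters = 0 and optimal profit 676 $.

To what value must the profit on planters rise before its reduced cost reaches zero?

20

At the optimum: clay uses 74 of 74 (binding); kiln uses 132 of 132 (binding).
Dual feasibility on the basic columns requires 1·y_clay + 3·y_kiln = 14, 3·y_clay + 4·y_kiln = 22.
→ y_clay = 2 and y_kiln = 4.
planters enters the basis when its profit ≥ yᵀa₃ = 2·4 + 4·3 = 20.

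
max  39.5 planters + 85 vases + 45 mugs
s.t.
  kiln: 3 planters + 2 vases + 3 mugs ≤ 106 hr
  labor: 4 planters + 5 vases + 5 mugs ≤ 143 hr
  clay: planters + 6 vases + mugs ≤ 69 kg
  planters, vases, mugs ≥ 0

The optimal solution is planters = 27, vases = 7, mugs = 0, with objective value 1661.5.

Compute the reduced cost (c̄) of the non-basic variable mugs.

-2.5

At the optimum: kiln uses 95 of 106 (slack = 11); labor uses 143 of 143 (binding); clay uses 69 of 69 (binding).
By complementary slackness, y = 0 for the non-binding constraint.
From A_Bᵀ y = c: 4·y_labor + 1·y_clay = 39.5; 5·y_labor + 6·y_clay = 85.
Solving: y_labor = 8, y_clay = 7.5.
Reduced cost of mugs: c₃ − yᵀa₃ = 45 − (8·5 + 7.5·1) = 45 − 47.5 = -2.5.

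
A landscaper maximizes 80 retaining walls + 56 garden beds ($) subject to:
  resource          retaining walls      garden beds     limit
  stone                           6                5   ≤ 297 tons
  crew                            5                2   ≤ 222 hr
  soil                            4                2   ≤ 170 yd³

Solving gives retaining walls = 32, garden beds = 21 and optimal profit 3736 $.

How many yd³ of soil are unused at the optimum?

soil used = 4·32 + 2·21 = 170; slack = 170 − 170 = 0.

0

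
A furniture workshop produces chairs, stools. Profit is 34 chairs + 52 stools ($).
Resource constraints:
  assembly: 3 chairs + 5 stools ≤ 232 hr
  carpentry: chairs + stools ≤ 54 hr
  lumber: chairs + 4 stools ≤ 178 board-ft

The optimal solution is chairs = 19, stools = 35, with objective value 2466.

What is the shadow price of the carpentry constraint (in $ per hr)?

At the optimum: assembly uses 232 of 232 (binding); carpentry uses 54 of 54 (binding); lumber uses 159 of 178 (slack = 19).
Since lumber is not tight, its dual is 0.
From A_Bᵀ y = c: 3·y_assembly + 1·y_carpentry = 34; 5·y_assembly + 1·y_carpentry = 52.
This yields shadow prices y_assembly = 9, y_carpentry = 7.
Shadow price of carpentry = 7.

7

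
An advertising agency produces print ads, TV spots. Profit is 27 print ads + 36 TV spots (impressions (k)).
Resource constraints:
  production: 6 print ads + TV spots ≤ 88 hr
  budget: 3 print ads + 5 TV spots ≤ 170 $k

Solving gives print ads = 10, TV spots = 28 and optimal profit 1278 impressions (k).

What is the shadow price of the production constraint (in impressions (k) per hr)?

1

At the optimum: production uses 88 of 88 (binding); budget uses 170 of 170 (binding).
Dual feasibility on the basic columns requires 6·y_production + 3·y_budget = 27, 1·y_production + 5·y_budget = 36.
This yields shadow prices y_production = 1, y_budget = 7.
Shadow price of production = 1.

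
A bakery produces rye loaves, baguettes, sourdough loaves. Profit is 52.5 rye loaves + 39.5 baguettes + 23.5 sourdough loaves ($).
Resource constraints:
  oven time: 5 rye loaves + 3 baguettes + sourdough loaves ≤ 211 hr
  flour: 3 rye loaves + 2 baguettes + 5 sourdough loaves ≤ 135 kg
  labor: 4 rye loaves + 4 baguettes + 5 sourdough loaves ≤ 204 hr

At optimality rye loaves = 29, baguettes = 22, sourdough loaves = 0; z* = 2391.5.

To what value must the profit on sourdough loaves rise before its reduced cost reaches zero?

31.5

At the optimum: oven time uses 211 of 211 (binding); flour uses 131 of 135 (slack = 4); labor uses 204 of 204 (binding).
Since flour is not tight, its dual is 0.
The binding rows give the dual system: 5·y_oven time + 4·y_labor = 52.5 and 3·y_oven time + 4·y_labor = 39.5.
→ y_oven time = 6.5 and y_labor = 5.
sourdough loaves enters the basis when its profit ≥ yᵀa₃ = 6.5·1 + 5·5 = 31.5.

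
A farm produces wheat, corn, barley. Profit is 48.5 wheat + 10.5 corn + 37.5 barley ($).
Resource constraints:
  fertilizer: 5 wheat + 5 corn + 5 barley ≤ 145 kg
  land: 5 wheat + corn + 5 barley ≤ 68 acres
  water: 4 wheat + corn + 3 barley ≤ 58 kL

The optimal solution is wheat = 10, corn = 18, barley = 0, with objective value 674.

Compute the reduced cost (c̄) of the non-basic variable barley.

-7

Binding: land and water. Non-binding: fertilizer (5 unused).
Since fertilizer is not tight, its dual is 0.
From A_Bᵀ y = c: 5·y_land + 4·y_water = 48.5; 1·y_land + 1·y_water = 10.5.
This yields shadow prices y_land = 6.5, y_water = 4.
Reduced cost of barley: c₃ − yᵀa₃ = 37.5 − (6.5·5 + 4·3) = 37.5 − 44.5 = -7.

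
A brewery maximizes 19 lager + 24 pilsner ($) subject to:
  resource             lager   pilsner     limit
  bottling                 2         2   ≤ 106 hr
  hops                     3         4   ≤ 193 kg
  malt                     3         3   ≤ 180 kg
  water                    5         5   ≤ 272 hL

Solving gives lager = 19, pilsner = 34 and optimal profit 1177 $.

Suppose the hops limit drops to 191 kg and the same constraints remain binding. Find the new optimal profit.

Check each constraint at x*: bottling 106/106 (tight); hops 193/193 (tight); malt 159/180 (slack 21); water 265/272 (slack 7).
Slack constraints have shadow price 0 (complementary slackness).
Dual feasibility on the basic columns requires 2·y_bottling + 3·y_hops = 19, 2·y_bottling + 4·y_hops = 24.
This yields shadow prices y_bottling = 2, y_hops = 5.
Δz = y_hops·Δb = 5 × (-2) = -10, so new z* = 1177 − 10 = 1167.

1167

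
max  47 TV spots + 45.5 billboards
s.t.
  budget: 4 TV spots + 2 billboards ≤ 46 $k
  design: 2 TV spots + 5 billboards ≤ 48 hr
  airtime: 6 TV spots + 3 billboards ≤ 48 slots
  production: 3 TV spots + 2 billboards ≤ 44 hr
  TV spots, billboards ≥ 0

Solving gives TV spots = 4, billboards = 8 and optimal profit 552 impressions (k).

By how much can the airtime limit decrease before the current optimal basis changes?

Binding constraints: design, airtime. The basis is B = [[2,5],[6,3]] with det -24.
Per unit decrease in airtime, x* moves by d = (-0.2083, 0.0833).
The basis stays optimal until TV spots reaches 0; allowable decrease = 19.2 slots.

19.2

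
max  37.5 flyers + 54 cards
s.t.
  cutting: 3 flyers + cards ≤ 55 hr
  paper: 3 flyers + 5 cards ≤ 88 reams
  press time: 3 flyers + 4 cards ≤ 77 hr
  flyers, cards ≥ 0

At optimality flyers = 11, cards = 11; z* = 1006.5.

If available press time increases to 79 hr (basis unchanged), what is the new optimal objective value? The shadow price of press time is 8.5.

1023.5

Δb = 2, so new z* = 1006.5 + (8.5)·(2) = 1006.5 + 17 = 1023.5.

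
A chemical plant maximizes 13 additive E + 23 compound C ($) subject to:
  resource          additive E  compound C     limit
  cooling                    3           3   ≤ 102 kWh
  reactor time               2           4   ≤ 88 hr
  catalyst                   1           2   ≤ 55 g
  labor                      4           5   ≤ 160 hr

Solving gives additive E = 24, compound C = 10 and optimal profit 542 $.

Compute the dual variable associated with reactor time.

5

Check each constraint at x*: cooling 102/102 (tight); reactor time 88/88 (tight); catalyst 44/55 (slack 11); labor 146/160 (slack 14).
By complementary slackness, y = 0 for the non-binding constraints.
Dual feasibility on the basic columns requires 3·y_cooling + 2·y_reactor time = 13, 3·y_cooling + 4·y_reactor time = 23.
→ y_cooling = 1 and y_reactor time = 5.
Shadow price of reactor time = 5.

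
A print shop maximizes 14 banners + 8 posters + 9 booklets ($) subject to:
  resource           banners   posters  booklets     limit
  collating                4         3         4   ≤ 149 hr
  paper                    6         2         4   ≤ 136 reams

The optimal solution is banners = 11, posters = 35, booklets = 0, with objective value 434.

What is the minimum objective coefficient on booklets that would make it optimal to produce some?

Both collating and paper are binding at x*.
From A_Bᵀ y = c: 4·y_collating + 6·y_paper = 14; 3·y_collating + 2·y_paper = 8.
This yields shadow prices y_collating = 2, y_paper = 1.
booklets enters the basis when its profit ≥ yᵀa₃ = 2·4 + 1·4 = 12.

12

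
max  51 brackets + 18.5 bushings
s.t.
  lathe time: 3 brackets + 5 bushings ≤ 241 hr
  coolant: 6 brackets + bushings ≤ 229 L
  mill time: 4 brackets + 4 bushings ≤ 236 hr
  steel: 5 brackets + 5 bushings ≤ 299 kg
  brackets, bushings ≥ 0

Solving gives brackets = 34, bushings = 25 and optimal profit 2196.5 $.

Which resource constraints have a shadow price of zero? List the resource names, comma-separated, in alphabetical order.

lathe time: 227/241 (slack 14)
coolant: 229/229 (binding)
mill time: 236/236 (binding)
steel: 295/299 (slack 4)
By complementary slackness, a constraint with positive slack has shadow price 0 → lathe time, steel.

lathe time, steel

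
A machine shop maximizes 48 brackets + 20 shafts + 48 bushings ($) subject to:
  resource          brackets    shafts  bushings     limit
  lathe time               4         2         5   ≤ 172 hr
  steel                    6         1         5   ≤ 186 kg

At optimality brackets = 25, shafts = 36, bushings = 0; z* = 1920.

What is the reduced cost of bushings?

-7

Both lathe time and steel are binding at x*.
Dual feasibility on the basic columns requires 4·y_lathe time + 6·y_steel = 48, 2·y_lathe time + 1·y_steel = 20.
→ y_lathe time = 9 and y_steel = 2.
Reduced cost of bushings: c₃ − yᵀa₃ = 48 − (9·5 + 2·5) = 48 − 55 = -7.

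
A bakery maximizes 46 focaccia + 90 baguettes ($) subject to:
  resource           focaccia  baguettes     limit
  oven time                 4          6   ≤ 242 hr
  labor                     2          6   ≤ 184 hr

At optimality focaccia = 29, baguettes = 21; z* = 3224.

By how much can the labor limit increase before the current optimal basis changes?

58

Binding constraints: oven time, labor. The basis is B = [[4,6],[2,6]] with det 12.
Per unit increase in labor, x* moves by d = (-0.5, 0.3333).
The basis stays optimal until focaccia reaches 0; allowable increase = 58 hr.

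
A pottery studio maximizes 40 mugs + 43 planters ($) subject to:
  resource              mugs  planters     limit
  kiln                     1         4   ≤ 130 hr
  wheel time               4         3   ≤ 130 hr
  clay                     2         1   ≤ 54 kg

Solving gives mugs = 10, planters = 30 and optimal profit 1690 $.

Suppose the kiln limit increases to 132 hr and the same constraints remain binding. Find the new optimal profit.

1698

Check each constraint at x*: kiln 130/130 (tight); wheel time 130/130 (tight); clay 50/54 (slack 4).
By complementary slackness, y = 0 for the non-binding constraint.
Dual feasibility on the basic columns requires 1·y_kiln + 4·y_wheel time = 40, 4·y_kiln + 3·y_wheel time = 43.
→ y_kiln = 4 and y_wheel time = 9.
Δz = y_kiln·Δb = 4 × (2) = 8, so new z* = 1690 + 8 = 1698.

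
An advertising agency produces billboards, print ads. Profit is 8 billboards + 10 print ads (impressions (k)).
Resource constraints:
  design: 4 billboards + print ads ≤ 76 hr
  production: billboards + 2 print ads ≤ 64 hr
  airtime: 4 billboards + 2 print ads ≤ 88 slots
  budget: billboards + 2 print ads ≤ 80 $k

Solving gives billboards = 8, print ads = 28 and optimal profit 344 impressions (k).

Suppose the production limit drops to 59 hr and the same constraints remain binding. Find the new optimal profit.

At the optimum: design uses 60 of 76 (slack = 16); production uses 64 of 64 (binding); airtime uses 88 of 88 (binding); budget uses 64 of 80 (slack = 16).
Since design, budget are not tight, their duals are 0.
From A_Bᵀ y = c: 1·y_production + 4·y_airtime = 8; 2·y_production + 2·y_airtime = 10.
Solving: y_production = 4, y_airtime = 1.
Δz = y_production·Δb = 4 × (-5) = -20, so new z* = 344 − 20 = 324.

324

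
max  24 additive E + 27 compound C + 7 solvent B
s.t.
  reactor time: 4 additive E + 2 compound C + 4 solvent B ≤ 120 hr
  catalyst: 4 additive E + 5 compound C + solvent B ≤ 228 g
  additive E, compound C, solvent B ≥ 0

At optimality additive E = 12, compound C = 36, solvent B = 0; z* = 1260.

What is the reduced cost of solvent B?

At the optimum: reactor time uses 120 of 120 (binding); catalyst uses 228 of 228 (binding).
The binding rows give the dual system: 4·y_reactor time + 4·y_catalyst = 24 and 2·y_reactor time + 5·y_catalyst = 27.
Solving: y_reactor time = 1, y_catalyst = 5.
Reduced cost of solvent B: c₃ − yᵀa₃ = 7 − (1·4 + 5·1) = 7 − 9 = -2.

-2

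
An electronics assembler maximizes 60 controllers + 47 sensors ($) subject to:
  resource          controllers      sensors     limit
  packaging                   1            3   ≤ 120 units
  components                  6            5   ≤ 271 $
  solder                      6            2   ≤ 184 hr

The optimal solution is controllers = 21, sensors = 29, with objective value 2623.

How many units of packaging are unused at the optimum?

12

packaging used = 1·21 + 3·29 = 108; slack = 120 − 108 = 12.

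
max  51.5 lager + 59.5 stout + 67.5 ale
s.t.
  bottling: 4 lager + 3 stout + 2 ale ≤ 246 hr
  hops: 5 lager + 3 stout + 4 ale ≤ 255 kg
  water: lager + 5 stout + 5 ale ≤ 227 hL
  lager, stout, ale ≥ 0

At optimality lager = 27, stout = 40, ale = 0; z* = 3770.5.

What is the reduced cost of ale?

Check each constraint at x*: bottling 228/246 (slack 18); hops 255/255 (tight); water 227/227 (tight).
By complementary slackness, y = 0 for the non-binding constraint.
The binding rows give the dual system: 5·y_hops + 1·y_water = 51.5 and 3·y_hops + 5·y_water = 59.5.
→ y_hops = 9 and y_water = 6.5.
Reduced cost of ale: c₃ − yᵀa₃ = 67.5 − (9·4 + 6.5·5) = 67.5 − 68.5 = -1.

-1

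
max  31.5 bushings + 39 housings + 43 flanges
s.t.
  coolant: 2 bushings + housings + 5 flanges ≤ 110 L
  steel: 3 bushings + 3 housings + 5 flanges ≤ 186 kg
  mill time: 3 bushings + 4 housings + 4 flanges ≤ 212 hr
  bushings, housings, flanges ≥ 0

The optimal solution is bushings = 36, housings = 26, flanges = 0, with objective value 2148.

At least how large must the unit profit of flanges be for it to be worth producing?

45

Check each constraint at x*: coolant 98/110 (slack 12); steel 186/186 (tight); mill time 212/212 (tight).
Slack constraints have shadow price 0 (complementary slackness).
Dual feasibility on the basic columns requires 3·y_steel + 3·y_mill time = 31.5, 3·y_steel + 4·y_mill time = 39.
Solving: y_steel = 3, y_mill time = 7.5.
flanges enters the basis when its profit ≥ yᵀa₃ = 3·5 + 7.5·4 = 45.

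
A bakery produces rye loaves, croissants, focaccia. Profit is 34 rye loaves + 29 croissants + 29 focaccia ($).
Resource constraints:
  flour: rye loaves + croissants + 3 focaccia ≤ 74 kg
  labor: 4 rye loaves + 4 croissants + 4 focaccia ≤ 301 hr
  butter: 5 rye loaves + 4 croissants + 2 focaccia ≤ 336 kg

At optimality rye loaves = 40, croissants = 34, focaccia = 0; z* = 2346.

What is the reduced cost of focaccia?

-8

Check each constraint at x*: flour 74/74 (tight); labor 296/301 (slack 5); butter 336/336 (tight).
Slack constraints have shadow price 0 (complementary slackness).
The binding rows give the dual system: 1·y_flour + 5·y_butter = 34 and 1·y_flour + 4·y_butter = 29.
Solving: y_flour = 9, y_butter = 5.
Reduced cost of focaccia: c₃ − yᵀa₃ = 29 − (9·3 + 5·2) = 29 − 37 = -8.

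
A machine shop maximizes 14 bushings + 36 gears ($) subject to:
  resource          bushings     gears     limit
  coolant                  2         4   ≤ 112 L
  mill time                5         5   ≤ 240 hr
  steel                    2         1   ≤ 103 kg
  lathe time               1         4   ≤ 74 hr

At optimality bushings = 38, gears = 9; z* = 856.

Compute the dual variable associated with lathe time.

4

At the optimum: coolant uses 112 of 112 (binding); mill time uses 235 of 240 (slack = 5); steel uses 85 of 103 (slack = 18); lathe time uses 74 of 74 (binding).
Slack constraints have shadow price 0 (complementary slackness).
Dual feasibility on the basic columns requires 2·y_coolant + 1·y_lathe time = 14, 4·y_coolant + 4·y_lathe time = 36.
Solving: y_coolant = 5, y_lathe time = 4.
Shadow price of lathe time = 4.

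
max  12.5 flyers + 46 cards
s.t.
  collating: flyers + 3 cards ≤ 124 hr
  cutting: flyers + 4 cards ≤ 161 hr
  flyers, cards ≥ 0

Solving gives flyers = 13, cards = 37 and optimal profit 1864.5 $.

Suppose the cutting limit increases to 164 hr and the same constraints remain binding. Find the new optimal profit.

1890

At the optimum: collating uses 124 of 124 (binding); cutting uses 161 of 161 (binding).
From A_Bᵀ y = c: 1·y_collating + 1·y_cutting = 12.5; 3·y_collating + 4·y_cutting = 46.
Solving: y_collating = 4, y_cutting = 8.5.
Δz = y_cutting·Δb = 8.5 × (3) = 25.5, so new z* = 1864.5 + 25.5 = 1890.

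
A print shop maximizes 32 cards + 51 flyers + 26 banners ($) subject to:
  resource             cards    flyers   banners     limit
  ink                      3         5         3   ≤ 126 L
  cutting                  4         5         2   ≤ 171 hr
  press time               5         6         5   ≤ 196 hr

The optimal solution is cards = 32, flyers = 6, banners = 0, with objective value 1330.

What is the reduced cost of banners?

-6

Check each constraint at x*: ink 126/126 (tight); cutting 158/171 (slack 13); press time 196/196 (tight).
Slack constraints have shadow price 0 (complementary slackness).
The binding rows give the dual system: 3·y_ink + 5·y_press time = 32 and 5·y_ink + 6·y_press time = 51.
→ y_ink = 9 and y_press time = 1.
Reduced cost of banners: c₃ − yᵀa₃ = 26 − (9·3 + 1·5) = 26 − 32 = -6.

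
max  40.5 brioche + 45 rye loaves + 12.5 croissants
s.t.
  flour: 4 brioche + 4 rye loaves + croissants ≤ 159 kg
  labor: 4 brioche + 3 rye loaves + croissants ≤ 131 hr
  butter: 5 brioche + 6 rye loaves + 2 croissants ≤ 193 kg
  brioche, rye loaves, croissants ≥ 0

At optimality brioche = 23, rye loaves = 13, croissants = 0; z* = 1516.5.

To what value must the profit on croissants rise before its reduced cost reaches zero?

15

At the optimum: flour uses 144 of 159 (slack = 15); labor uses 131 of 131 (binding); butter uses 193 of 193 (binding).
Since flour is not tight, its dual is 0.
Dual feasibility on the basic columns requires 4·y_labor + 5·y_butter = 40.5, 3·y_labor + 6·y_butter = 45.
This yields shadow prices y_labor = 2, y_butter = 6.5.
croissants enters the basis when its profit ≥ yᵀa₃ = 2·1 + 6.5·2 = 15.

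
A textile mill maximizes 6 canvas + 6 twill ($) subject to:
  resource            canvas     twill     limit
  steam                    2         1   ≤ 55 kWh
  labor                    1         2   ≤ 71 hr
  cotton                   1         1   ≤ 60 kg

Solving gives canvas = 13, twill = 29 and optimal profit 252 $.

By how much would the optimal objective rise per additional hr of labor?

Check each constraint at x*: steam 55/55 (tight); labor 71/71 (tight); cotton 42/60 (slack 18).
Since cotton is not tight, its dual is 0.
From A_Bᵀ y = c: 2·y_steam + 1·y_labor = 6; 1·y_steam + 2·y_labor = 6.
Solving: y_steam = 2, y_labor = 2.
Shadow price of labor = 2.

2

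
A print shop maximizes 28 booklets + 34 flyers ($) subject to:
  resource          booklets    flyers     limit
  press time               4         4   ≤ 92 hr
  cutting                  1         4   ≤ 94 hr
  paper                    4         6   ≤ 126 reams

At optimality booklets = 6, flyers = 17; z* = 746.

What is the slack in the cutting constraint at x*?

20

cutting used = 1·6 + 4·17 = 74; slack = 94 − 74 = 20.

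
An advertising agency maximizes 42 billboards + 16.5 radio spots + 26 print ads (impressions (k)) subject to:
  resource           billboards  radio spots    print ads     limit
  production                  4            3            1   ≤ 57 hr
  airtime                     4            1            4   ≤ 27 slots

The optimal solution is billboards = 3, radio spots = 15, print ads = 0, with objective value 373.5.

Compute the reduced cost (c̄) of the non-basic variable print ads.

-7

At the optimum: production uses 57 of 57 (binding); airtime uses 27 of 27 (binding).
From A_Bᵀ y = c: 4·y_production + 4·y_airtime = 42; 3·y_production + 1·y_airtime = 16.5.
Solving: y_production = 3, y_airtime = 7.5.
Reduced cost of print ads: c₃ − yᵀa₃ = 26 − (3·1 + 7.5·4) = 26 − 33 = -7.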